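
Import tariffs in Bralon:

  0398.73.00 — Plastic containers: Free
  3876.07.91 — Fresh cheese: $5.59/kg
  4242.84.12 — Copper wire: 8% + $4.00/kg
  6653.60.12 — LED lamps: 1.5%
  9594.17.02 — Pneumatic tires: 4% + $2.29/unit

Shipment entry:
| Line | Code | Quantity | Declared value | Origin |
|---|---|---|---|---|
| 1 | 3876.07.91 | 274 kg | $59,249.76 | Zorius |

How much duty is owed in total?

Line 1 (3876.07.91, Zorius, 274 kg, $59,249.76):
Base rate for 3876.07.91 is $5.59/kg.
Duty = 274 × $5.59 = $1,531.66.

$1,531.66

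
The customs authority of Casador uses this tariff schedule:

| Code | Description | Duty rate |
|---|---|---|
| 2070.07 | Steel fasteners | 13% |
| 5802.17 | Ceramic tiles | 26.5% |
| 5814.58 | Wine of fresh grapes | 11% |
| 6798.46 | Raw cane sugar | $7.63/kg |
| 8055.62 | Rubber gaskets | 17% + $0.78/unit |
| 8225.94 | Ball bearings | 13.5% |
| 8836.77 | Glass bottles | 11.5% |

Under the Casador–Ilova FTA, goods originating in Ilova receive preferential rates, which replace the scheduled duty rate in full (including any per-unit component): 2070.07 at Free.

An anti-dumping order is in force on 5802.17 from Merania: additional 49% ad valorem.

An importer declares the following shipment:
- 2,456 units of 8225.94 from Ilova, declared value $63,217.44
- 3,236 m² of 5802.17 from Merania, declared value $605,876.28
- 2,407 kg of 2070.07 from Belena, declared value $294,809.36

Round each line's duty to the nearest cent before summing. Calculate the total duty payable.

Line 1 (8225.94, Ilova, 2,456 units, $63,217.44):
Base rate for 8225.94 is 13.5%.
Origin Ilova is the FTA partner but 8225.94 is not on the preference list; base rate stands.
Duty = $63,217.44 × 13.5% = $8,534.35.
Line 2 (5802.17, Merania, 3,236 m², $605,876.28):
Base rate for 5802.17 is 26.5%.
Additional duty on 5802.17 from Merania: +49%. Applied ad valorem rate: 26.5% + 49% = 75.5%.
Duty = $605,876.28 × 75.5% = $457,436.59.
Line 3 (2070.07, Belena, 2,407 kg, $294,809.36):
Base rate for 2070.07 is 13%.
2070.07 has an FTA preferential rate, but origin Belena is not Ilova; base rate stands.
Duty = $294,809.36 × 13% = $38,325.22.
Total = $8,534.35 + $457,436.59 + $38,325.22 = $504,296.16.

$504,296.16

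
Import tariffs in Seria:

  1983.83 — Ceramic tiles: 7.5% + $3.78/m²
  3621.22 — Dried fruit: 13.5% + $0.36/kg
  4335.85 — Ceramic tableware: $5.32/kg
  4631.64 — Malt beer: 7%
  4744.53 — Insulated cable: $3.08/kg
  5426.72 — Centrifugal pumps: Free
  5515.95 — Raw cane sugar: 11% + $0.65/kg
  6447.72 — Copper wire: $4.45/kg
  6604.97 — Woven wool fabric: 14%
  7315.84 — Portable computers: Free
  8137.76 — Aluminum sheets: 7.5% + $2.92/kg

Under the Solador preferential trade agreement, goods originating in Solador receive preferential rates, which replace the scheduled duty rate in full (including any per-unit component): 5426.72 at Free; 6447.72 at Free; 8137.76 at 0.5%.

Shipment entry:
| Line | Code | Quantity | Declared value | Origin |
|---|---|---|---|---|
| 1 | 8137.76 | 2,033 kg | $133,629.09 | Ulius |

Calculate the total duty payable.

$15,958.54

Line 1 (8137.76, Ulius, 2,033 kg, $133,629.09):
Base rate for 8137.76 is 7.5% + $2.92/kg.
8137.76 has an FTA preferential rate, but origin Ulius is not Solador; base rate stands.
Duty = $133,629.09 × 7.5% + 2,033 × $2.92 = $15,958.54.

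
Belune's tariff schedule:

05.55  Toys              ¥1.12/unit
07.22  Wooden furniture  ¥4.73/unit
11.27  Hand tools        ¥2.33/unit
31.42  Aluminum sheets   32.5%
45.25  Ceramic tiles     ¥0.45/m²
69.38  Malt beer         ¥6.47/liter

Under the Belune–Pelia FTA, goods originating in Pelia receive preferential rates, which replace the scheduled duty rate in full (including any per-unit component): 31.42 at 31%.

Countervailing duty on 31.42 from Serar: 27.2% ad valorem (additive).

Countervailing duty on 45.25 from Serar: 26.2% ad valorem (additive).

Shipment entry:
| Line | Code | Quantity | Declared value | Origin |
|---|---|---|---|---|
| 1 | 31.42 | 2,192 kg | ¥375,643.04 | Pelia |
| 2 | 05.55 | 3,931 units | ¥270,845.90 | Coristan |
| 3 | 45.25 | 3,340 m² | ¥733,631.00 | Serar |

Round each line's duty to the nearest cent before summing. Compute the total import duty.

Line 1 (31.42, Pelia, 2,192 kg, ¥375,643.04):
Base rate for 31.42 is 32.5%.
Origin Pelia qualifies under the Belune–Pelia agreement and 31.42 is covered: preferential rate 31% applies instead.
The additional-duty order on 31.42 targets Serar, not Pelia; it does not apply.
Duty = ¥375,643.04 × 31% = ¥116,449.34.
Line 2 (05.55, Coristan, 3,931 units, ¥270,845.90):
Base rate for 05.55 is ¥1.12/unit.
Duty = 3,931 × ¥1.12 = ¥4,402.72.
Line 3 (45.25, Serar, 3,340 m², ¥733,631.00):
Base rate for 45.25 is ¥0.45/m².
Additional duty on 45.25 from Serar: +26.2% ad valorem. Applied ad valorem rate = 26.2%.
Duty = ¥733,631.00 × 26.2% + 3,340 × ¥0.45 = ¥193,714.32.
Total = ¥116,449.34 + ¥4,402.72 + ¥193,714.32 = ¥314,566.38.

¥314,566.38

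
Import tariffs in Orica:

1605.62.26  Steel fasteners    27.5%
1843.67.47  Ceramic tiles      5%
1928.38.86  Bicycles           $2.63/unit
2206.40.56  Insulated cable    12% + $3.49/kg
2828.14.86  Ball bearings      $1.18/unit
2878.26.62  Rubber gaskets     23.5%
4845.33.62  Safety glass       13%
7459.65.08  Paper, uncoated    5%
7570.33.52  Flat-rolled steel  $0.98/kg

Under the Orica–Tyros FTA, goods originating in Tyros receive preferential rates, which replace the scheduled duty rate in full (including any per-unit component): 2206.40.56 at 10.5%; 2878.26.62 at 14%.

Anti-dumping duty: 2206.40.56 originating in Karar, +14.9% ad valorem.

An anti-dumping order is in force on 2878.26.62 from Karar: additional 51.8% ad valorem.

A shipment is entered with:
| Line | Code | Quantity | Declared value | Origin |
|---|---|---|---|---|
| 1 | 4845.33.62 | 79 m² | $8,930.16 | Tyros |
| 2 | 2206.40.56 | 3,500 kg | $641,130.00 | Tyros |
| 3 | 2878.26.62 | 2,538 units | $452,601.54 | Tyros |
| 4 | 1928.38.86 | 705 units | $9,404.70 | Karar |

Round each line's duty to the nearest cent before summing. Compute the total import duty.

$133,697.94

Line 1 (4845.33.62, Tyros, 79 m², $8,930.16):
Base rate for 4845.33.62 is 13%.
Origin Tyros is the FTA partner but 4845.33.62 is not on the preference list; base rate stands.
Duty = $8,930.16 × 13% = $1,160.92.
Line 2 (2206.40.56, Tyros, 3,500 kg, $641,130.00):
Base rate for 2206.40.56 is 12% + $3.49/kg.
Origin Tyros qualifies under the Orica–Tyros agreement and 2206.40.56 is covered: preferential rate 10.5% applies instead.
The additional-duty order on 2206.40.56 targets Karar, not Tyros; it does not apply.
Duty = $641,130.00 × 10.5% = $67,318.65.
Line 3 (2878.26.62, Tyros, 2,538 units, $452,601.54):
Base rate for 2878.26.62 is 23.5%.
Origin Tyros qualifies under the Orica–Tyros agreement and 2878.26.62 is covered: preferential rate 14% applies instead.
The additional-duty order on 2878.26.62 targets Karar, not Tyros; it does not apply.
Duty = $452,601.54 × 14% = $63,364.22.
Line 4 (1928.38.86, Karar, 705 units, $9,404.70):
Base rate for 1928.38.86 is $2.63/unit.
Duty = 705 × $2.63 = $1,854.15.
Total = $1,160.92 + $67,318.65 + $63,364.22 + $1,854.15 = $133,697.94.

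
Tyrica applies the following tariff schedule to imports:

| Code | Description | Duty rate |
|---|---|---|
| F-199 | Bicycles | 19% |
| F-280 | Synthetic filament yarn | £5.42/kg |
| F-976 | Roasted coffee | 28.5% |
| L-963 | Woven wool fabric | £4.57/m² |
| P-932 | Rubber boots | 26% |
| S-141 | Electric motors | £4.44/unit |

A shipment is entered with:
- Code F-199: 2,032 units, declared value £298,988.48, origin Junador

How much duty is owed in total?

Line 1 (F-199, Junador, 2,032 units, £298,988.48):
Base rate for F-199 is 19%.
Duty = £298,988.48 × 19% = £56,807.81.

£56,807.81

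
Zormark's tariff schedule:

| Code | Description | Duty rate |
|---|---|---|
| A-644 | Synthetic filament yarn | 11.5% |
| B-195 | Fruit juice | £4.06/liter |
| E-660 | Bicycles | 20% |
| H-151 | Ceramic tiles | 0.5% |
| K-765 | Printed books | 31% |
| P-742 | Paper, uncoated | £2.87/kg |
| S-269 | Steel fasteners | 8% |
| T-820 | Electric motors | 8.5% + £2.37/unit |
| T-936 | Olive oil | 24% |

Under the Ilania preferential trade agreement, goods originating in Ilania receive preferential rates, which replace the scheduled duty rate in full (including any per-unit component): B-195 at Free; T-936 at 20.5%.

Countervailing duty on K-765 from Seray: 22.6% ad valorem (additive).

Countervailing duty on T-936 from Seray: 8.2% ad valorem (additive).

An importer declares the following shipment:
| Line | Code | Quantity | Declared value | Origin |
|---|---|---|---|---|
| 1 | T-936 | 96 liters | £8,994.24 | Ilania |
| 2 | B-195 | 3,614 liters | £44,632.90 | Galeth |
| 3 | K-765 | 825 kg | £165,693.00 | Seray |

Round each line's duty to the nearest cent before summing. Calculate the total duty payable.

Line 1 (T-936, Ilania, 96 liters, £8,994.24):
Base rate for T-936 is 24%.
Origin Ilania qualifies under the Zormark–Ilania agreement and T-936 is covered: preferential rate 20.5% applies instead.
The additional-duty order on T-936 targets Seray, not Ilania; it does not apply.
Duty = £8,994.24 × 20.5% = £1,843.82.
Line 2 (B-195, Galeth, 3,614 liters, £44,632.90):
Base rate for B-195 is £4.06/liter.
B-195 has an FTA preferential rate, but origin Galeth is not Ilania; base rate stands.
Duty = 3,614 × £4.06 = £14,672.84.
Line 3 (K-765, Seray, 825 kg, £165,693.00):
Base rate for K-765 is 31%.
Additional duty on K-765 from Seray: +22.6%. Applied ad valorem rate: 31% + 22.6% = 53.6%.
Duty = £165,693.00 × 53.6% = £88,811.45.
Total = £1,843.82 + £14,672.84 + £88,811.45 = £105,328.11.

£105,328.11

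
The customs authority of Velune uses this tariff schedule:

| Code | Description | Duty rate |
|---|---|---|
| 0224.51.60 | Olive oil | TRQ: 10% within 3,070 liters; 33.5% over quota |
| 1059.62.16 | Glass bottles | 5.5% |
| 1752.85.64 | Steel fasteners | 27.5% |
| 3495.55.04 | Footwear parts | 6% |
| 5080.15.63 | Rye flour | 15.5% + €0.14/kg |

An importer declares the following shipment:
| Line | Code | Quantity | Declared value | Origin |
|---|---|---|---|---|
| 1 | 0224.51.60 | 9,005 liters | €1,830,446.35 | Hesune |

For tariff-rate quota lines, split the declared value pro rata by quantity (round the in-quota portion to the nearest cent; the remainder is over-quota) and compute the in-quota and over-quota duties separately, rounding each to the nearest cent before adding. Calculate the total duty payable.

Line 1 (0224.51.60, Hesune, 9,005 liters, €1,830,446.35):
Code 0224.51.60 is under a tariff-rate quota (threshold 3,070 liters). In-quota: 3,070 liters at 10%; over-quota: 5,935 liters at 33.5%.
Pro-rata value split: in-quota = €1,830,446.35 × 3,070/9,005 = €624,038.90; over-quota = €1,830,446.35 − €624,038.90 = €1,206,407.45.
In-quota duty = €624,038.90 × 10% = €62,403.89. Over-quota duty = €1,206,407.45 × 33.5% = €404,146.50.
Line duty = €62,403.89 + €404,146.50 = €466,550.39.

€466,550.39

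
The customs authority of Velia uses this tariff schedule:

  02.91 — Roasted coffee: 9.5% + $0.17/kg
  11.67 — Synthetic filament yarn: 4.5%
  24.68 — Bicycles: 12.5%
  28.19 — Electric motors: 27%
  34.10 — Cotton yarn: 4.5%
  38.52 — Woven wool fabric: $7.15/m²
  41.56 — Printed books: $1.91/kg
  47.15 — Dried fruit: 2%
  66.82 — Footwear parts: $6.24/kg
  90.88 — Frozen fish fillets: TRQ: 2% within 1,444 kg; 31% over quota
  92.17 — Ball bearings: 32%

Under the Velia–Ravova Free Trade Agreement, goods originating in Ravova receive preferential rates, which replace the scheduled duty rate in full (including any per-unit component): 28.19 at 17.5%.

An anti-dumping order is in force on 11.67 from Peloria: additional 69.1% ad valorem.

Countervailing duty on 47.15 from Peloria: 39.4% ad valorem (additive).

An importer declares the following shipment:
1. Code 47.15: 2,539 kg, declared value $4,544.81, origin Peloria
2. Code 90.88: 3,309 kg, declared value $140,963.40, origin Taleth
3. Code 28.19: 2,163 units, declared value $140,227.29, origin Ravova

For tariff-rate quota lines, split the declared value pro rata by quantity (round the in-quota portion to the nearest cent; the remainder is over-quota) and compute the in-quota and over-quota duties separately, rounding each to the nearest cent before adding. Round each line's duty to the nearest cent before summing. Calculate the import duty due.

Line 1 (47.15, Peloria, 2,539 kg, $4,544.81):
Base rate for 47.15 is 2%.
Additional duty on 47.15 from Peloria: +39.4%. Applied ad valorem rate: 2% + 39.4% = 41.4%.
Duty = $4,544.81 × 41.4% = $1,881.55.
Line 2 (90.88, Taleth, 3,309 kg, $140,963.40):
Code 90.88 is under a tariff-rate quota (threshold 1,444 kg). In-quota: 1,444 kg at 2%; over-quota: 1,865 kg at 31%.
Pro-rata value split: in-quota = $140,963.40 × 1,444/3,309 = $61,514.40; over-quota = $140,963.40 − $61,514.40 = $79,449.00.
In-quota duty = $61,514.40 × 2% = $1,230.29. Over-quota duty = $79,449.00 × 31% = $24,629.19.
Line duty = $1,230.29 + $24,629.19 = $25,859.48.
Line 3 (28.19, Ravova, 2,163 units, $140,227.29):
Base rate for 28.19 is 27%.
Origin Ravova qualifies under the Velia–Ravova agreement and 28.19 is covered: preferential rate 17.5% applies instead.
Duty = $140,227.29 × 17.5% = $24,539.78.
Total = $1,881.55 + $25,859.48 + $24,539.78 = $52,280.81.

$52,280.81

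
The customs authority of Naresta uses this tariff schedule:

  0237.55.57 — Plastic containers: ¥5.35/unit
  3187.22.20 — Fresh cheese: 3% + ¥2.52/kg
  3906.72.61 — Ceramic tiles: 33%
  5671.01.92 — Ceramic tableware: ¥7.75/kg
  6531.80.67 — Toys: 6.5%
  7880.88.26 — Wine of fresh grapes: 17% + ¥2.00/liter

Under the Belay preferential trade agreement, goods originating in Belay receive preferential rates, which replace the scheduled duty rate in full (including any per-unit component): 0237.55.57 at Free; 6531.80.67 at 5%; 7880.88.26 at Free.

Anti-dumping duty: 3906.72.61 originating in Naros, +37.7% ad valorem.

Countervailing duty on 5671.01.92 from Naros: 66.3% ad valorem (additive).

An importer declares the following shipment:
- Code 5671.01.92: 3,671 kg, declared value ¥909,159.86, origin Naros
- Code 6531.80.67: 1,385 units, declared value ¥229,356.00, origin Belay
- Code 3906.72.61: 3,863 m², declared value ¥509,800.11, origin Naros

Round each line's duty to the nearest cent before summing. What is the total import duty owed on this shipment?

¥1,003,119.72

Line 1 (5671.01.92, Naros, 3,671 kg, ¥909,159.86):
Base rate for 5671.01.92 is ¥7.75/kg.
Additional duty on 5671.01.92 from Naros: +66.3% ad valorem. Applied ad valorem rate = 66.3%.
Duty = ¥909,159.86 × 66.3% + 3,671 × ¥7.75 = ¥631,223.24.
Line 2 (6531.80.67, Belay, 1,385 units, ¥229,356.00):
Base rate for 6531.80.67 is 6.5%.
Origin Belay qualifies under the Naresta–Belay agreement and 6531.80.67 is covered: preferential rate 5% applies instead.
Duty = ¥229,356.00 × 5% = ¥11,467.80.
Line 3 (3906.72.61, Naros, 3,863 m², ¥509,800.11):
Base rate for 3906.72.61 is 33%.
Additional duty on 3906.72.61 from Naros: +37.7%. Applied ad valorem rate: 33% + 37.7% = 70.7%.
Duty = ¥509,800.11 × 70.7% = ¥360,428.68.
Total = ¥631,223.24 + ¥11,467.80 + ¥360,428.68 = ¥1,003,119.72.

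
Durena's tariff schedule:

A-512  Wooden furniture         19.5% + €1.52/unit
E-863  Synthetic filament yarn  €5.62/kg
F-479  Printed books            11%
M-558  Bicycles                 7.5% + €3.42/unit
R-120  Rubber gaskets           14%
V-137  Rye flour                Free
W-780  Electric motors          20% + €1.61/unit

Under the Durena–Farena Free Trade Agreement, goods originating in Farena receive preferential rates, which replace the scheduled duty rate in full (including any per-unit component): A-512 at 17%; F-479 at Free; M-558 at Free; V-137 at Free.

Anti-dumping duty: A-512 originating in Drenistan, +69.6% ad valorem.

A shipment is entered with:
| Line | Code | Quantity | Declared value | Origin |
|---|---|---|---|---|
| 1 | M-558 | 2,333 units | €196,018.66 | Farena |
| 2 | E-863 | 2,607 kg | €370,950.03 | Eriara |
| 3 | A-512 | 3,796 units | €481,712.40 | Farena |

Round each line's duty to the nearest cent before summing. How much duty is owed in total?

Line 1 (M-558, Farena, 2,333 units, €196,018.66):
Base rate for M-558 is 7.5% + €3.42/unit.
Origin Farena qualifies under the Durena–Farena agreement and M-558 is covered: preferential rate Free applies instead.
Duty = €196,018.66 × 0% = €0.00.
Line 2 (E-863, Eriara, 2,607 kg, €370,950.03):
Base rate for E-863 is €5.62/kg.
Duty = 2,607 × €5.62 = €14,651.34.
Line 3 (A-512, Farena, 3,796 units, €481,712.40):
Base rate for A-512 is 19.5% + €1.52/unit.
Origin Farena qualifies under the Durena–Farena agreement and A-512 is covered: preferential rate 17% applies instead.
The additional-duty order on A-512 targets Drenistan, not Farena; it does not apply.
Duty = €481,712.40 × 17% = €81,891.11.
Total = €0.00 + €14,651.34 + €81,891.11 = €96,542.45.

€96,542.45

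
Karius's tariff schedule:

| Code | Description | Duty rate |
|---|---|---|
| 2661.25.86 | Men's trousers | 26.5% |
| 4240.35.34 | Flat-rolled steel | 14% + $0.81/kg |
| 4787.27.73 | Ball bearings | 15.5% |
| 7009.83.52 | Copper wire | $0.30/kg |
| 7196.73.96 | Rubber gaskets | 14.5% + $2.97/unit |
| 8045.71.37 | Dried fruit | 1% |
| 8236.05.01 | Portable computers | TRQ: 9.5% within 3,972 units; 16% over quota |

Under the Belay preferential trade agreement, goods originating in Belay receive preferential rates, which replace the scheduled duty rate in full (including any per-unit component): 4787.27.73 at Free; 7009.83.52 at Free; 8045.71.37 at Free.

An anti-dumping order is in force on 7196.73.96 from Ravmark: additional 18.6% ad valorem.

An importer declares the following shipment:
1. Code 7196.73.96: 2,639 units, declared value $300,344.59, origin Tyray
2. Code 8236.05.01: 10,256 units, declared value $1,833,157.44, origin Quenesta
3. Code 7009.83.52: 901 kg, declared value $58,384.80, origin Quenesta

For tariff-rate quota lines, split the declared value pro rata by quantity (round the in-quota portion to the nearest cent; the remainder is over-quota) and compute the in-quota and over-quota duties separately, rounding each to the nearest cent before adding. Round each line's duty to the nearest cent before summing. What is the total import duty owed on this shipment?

$298,816.20

Line 1 (7196.73.96, Tyray, 2,639 units, $300,344.59):
Base rate for 7196.73.96 is 14.5% + $2.97/unit.
The additional-duty order on 7196.73.96 targets Ravmark, not Tyray; it does not apply.
Duty = $300,344.59 × 14.5% + 2,639 × $2.97 = $51,387.80.
Line 2 (8236.05.01, Quenesta, 10,256 units, $1,833,157.44):
Code 8236.05.01 is under a tariff-rate quota (threshold 3,972 units). In-quota: 3,972 units at 9.5%; over-quota: 6,284 units at 16%.
Pro-rata value split: in-quota = $1,833,157.44 × 3,972/10,256 = $709,955.28; over-quota = $1,833,157.44 − $709,955.28 = $1,123,202.16.
In-quota duty = $709,955.28 × 9.5% = $67,445.75. Over-quota duty = $1,123,202.16 × 16% = $179,712.35.
Line duty = $67,445.75 + $179,712.35 = $247,158.10.
Line 3 (7009.83.52, Quenesta, 901 kg, $58,384.80):
Base rate for 7009.83.52 is $0.30/kg.
7009.83.52 has an FTA preferential rate, but origin Quenesta is not Belay; base rate stands.
Duty = 901 × $0.30 = $270.30.
Total = $51,387.80 + $247,158.10 + $270.30 = $298,816.20.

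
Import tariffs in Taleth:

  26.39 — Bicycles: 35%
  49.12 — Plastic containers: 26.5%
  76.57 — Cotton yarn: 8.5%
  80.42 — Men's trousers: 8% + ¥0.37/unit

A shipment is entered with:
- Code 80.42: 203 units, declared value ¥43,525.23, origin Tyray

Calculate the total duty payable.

¥3,557.13

Line 1 (80.42, Tyray, 203 units, ¥43,525.23):
Base rate for 80.42 is 8% + ¥0.37/unit.
Duty = ¥43,525.23 × 8% + 203 × ¥0.37 = ¥3,557.13.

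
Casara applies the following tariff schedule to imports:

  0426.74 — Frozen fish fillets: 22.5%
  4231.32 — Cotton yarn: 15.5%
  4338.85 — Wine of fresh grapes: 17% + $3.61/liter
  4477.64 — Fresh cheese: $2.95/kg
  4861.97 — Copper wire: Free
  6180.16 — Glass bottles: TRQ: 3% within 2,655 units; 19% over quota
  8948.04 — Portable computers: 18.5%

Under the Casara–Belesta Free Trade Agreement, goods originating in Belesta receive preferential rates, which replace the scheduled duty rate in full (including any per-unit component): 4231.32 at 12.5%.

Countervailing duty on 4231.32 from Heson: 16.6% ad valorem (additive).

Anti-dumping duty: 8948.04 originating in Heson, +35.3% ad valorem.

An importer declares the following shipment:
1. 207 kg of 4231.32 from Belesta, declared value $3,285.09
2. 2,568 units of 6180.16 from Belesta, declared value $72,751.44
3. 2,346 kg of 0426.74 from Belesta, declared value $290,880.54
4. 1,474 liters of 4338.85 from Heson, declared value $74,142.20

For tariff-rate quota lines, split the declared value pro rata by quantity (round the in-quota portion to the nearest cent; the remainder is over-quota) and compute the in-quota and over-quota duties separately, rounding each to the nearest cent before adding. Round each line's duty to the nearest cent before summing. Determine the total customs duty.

$85,966.61

Line 1 (4231.32, Belesta, 207 kg, $3,285.09):
Base rate for 4231.32 is 15.5%.
Origin Belesta qualifies under the Casara–Belesta agreement and 4231.32 is covered: preferential rate 12.5% applies instead.
The additional-duty order on 4231.32 targets Heson, not Belesta; it does not apply.
Duty = $3,285.09 × 12.5% = $410.64.
Line 2 (6180.16, Belesta, 2,568 units, $72,751.44):
Code 6180.16 is under a tariff-rate quota (threshold 2,655 units). Quantity 2,568 units is within the quota, so the in-quota rate 3% applies to the full value.
Duty = $72,751.44 × 3% = $2,182.54.
Line 3 (0426.74, Belesta, 2,346 kg, $290,880.54):
Base rate for 0426.74 is 22.5%.
Origin Belesta is the FTA partner but 0426.74 is not on the preference list; base rate stands.
Duty = $290,880.54 × 22.5% = $65,448.12.
Line 4 (4338.85, Heson, 1,474 liters, $74,142.20):
Base rate for 4338.85 is 17% + $3.61/liter.
Duty = $74,142.20 × 17% + 1,474 × $3.61 = $17,925.31.
Total = $410.64 + $2,182.54 + $65,448.12 + $17,925.31 = $85,966.61.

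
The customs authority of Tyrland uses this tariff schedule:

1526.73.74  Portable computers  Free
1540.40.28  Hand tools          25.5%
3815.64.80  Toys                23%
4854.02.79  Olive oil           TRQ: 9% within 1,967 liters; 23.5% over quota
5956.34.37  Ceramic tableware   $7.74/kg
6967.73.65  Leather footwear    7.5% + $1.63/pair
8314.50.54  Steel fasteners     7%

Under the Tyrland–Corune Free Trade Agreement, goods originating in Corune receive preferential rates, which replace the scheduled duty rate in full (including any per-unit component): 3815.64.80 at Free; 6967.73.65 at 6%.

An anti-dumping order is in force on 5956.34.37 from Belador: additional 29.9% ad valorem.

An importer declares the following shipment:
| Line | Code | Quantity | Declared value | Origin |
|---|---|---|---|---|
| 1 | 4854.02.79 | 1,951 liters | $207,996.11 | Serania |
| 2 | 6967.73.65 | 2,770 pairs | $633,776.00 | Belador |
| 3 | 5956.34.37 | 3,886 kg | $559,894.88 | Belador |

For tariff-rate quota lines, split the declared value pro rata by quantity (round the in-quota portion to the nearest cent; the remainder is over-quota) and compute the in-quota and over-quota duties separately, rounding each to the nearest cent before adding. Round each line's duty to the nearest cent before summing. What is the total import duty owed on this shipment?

$268,254.16

Line 1 (4854.02.79, Serania, 1,951 liters, $207,996.11):
Code 4854.02.79 is under a tariff-rate quota (threshold 1,967 liters). Quantity 1,951 liters is within the quota, so the in-quota rate 9% applies to the full value.
Duty = $207,996.11 × 9% = $18,719.65.
Line 2 (6967.73.65, Belador, 2,770 pairs, $633,776.00):
Base rate for 6967.73.65 is 7.5% + $1.63/pair.
6967.73.65 has an FTA preferential rate, but origin Belador is not Corune; base rate stands.
Duty = $633,776.00 × 7.5% + 2,770 × $1.63 = $52,048.30.
Line 3 (5956.34.37, Belador, 3,886 kg, $559,894.88):
Base rate for 5956.34.37 is $7.74/kg.
Additional duty on 5956.34.37 from Belador: +29.9% ad valorem. Applied ad valorem rate = 29.9%.
Duty = $559,894.88 × 29.9% + 3,886 × $7.74 = $197,486.21.
Total = $18,719.65 + $52,048.30 + $197,486.21 = $268,254.16.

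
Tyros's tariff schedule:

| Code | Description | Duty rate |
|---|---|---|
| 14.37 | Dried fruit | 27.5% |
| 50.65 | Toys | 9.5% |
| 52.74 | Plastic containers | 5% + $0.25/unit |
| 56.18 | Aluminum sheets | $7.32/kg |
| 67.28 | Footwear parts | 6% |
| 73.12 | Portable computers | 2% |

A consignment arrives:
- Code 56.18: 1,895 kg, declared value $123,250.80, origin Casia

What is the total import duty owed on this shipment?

Line 1 (56.18, Casia, 1,895 kg, $123,250.80):
Base rate for 56.18 is $7.32/kg.
Duty = 1,895 × $7.32 = $13,871.40.

$13,871.40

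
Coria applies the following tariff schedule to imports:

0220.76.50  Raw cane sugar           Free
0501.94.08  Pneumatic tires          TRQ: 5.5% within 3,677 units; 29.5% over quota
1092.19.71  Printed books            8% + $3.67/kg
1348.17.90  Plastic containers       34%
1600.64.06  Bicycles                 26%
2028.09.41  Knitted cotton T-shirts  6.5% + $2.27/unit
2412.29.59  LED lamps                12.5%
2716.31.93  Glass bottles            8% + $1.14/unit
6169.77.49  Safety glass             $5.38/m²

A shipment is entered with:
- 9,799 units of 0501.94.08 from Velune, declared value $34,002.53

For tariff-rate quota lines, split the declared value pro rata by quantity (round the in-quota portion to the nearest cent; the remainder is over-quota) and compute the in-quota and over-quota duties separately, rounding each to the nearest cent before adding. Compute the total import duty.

Line 1 (0501.94.08, Velune, 9,799 units, $34,002.53):
Code 0501.94.08 is under a tariff-rate quota (threshold 3,677 units). In-quota: 3,677 units at 5.5%; over-quota: 6,122 units at 29.5%.
Pro-rata value split: in-quota = $34,002.53 × 3,677/9,799 = $12,759.19; over-quota = $34,002.53 − $12,759.19 = $21,243.34.
In-quota duty = $12,759.19 × 5.5% = $701.76. Over-quota duty = $21,243.34 × 29.5% = $6,266.79.
Line duty = $701.76 + $6,266.79 = $6,968.55.

$6,968.55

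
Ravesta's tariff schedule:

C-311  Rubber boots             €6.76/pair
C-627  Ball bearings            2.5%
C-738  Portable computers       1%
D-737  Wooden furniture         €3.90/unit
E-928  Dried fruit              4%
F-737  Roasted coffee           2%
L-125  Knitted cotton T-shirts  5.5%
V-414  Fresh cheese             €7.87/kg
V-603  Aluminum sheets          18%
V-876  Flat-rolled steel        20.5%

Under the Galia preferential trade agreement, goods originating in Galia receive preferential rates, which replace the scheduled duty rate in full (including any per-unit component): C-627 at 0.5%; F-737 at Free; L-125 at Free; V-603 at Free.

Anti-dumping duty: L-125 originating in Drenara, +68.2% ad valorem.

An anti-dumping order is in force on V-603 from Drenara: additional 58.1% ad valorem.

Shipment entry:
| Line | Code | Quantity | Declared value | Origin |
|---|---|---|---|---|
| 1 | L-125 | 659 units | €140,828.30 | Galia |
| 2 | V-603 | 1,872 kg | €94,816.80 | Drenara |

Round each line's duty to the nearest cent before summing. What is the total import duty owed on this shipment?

Line 1 (L-125, Galia, 659 units, €140,828.30):
Base rate for L-125 is 5.5%.
Origin Galia qualifies under the Ravesta–Galia agreement and L-125 is covered: preferential rate Free applies instead.
The additional-duty order on L-125 targets Drenara, not Galia; it does not apply.
Duty = €140,828.30 × 0% = €0.00.
Line 2 (V-603, Drenara, 1,872 kg, €94,816.80):
Base rate for V-603 is 18%.
V-603 has an FTA preferential rate, but origin Drenara is not Galia; base rate stands.
Additional duty on V-603 from Drenara: +58.1%. Applied ad valorem rate: 18% + 58.1% = 76.1%.
Duty = €94,816.80 × 76.1% = €72,155.58.
Total = €0.00 + €72,155.58 = €72,155.58.

€72,155.58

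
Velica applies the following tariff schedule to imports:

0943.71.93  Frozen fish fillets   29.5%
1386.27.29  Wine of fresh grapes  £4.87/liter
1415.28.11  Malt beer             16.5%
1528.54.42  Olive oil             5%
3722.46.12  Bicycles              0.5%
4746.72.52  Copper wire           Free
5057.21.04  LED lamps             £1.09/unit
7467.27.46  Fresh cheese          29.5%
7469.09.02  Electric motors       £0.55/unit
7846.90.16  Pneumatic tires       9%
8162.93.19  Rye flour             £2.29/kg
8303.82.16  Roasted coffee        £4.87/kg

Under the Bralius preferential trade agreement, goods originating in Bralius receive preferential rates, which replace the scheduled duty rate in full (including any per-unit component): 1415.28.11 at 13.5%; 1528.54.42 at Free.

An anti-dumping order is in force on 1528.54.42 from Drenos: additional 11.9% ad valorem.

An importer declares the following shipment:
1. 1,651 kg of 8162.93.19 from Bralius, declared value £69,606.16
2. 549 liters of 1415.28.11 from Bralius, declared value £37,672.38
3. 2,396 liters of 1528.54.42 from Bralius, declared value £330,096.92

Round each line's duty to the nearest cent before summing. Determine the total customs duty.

Line 1 (8162.93.19, Bralius, 1,651 kg, £69,606.16):
Base rate for 8162.93.19 is £2.29/kg.
Origin Bralius is the FTA partner but 8162.93.19 is not on the preference list; base rate stands.
Duty = 1,651 × £2.29 = £3,780.79.
Line 2 (1415.28.11, Bralius, 549 liters, £37,672.38):
Base rate for 1415.28.11 is 16.5%.
Origin Bralius qualifies under the Velica–Bralius agreement and 1415.28.11 is covered: preferential rate 13.5% applies instead.
Duty = £37,672.38 × 13.5% = £5,085.77.
Line 3 (1528.54.42, Bralius, 2,396 liters, £330,096.92):
Base rate for 1528.54.42 is 5%.
Origin Bralius qualifies under the Velica–Bralius agreement and 1528.54.42 is covered: preferential rate Free applies instead.
The additional-duty order on 1528.54.42 targets Drenos, not Bralius; it does not apply.
Duty = £330,096.92 × 0% = £0.00.
Total = £3,780.79 + £5,085.77 + £0.00 = £8,866.56.

£8,866.56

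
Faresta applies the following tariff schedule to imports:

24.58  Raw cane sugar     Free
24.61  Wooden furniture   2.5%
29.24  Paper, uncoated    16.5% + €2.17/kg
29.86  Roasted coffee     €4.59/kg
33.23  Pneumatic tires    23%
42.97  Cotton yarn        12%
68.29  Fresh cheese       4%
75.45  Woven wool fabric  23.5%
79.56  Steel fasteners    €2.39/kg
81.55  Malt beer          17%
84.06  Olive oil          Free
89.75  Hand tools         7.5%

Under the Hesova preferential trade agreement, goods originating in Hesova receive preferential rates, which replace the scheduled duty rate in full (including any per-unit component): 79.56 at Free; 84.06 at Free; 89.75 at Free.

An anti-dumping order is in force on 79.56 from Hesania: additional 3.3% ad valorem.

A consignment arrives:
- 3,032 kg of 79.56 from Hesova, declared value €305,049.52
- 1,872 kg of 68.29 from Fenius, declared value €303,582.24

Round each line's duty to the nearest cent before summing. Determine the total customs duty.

€12,143.29

Line 1 (79.56, Hesova, 3,032 kg, €305,049.52):
Base rate for 79.56 is €2.39/kg.
Origin Hesova qualifies under the Faresta–Hesova agreement and 79.56 is covered: preferential rate Free applies instead.
The additional-duty order on 79.56 targets Hesania, not Hesova; it does not apply.
Duty = €305,049.52 × 0% = €0.00.
Line 2 (68.29, Fenius, 1,872 kg, €303,582.24):
Base rate for 68.29 is 4%.
Duty = €303,582.24 × 4% = €12,143.29.
Total = €0.00 + €12,143.29 = €12,143.29.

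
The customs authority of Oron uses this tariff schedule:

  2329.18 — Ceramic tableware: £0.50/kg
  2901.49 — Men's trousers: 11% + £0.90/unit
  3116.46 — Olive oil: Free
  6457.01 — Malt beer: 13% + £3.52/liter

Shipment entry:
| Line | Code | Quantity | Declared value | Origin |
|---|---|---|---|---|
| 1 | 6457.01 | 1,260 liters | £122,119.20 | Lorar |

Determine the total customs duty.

£20,310.70

Line 1 (6457.01, Lorar, 1,260 liters, £122,119.20):
Base rate for 6457.01 is 13% + £3.52/liter.
Duty = £122,119.20 × 13% + 1,260 × £3.52 = £20,310.70.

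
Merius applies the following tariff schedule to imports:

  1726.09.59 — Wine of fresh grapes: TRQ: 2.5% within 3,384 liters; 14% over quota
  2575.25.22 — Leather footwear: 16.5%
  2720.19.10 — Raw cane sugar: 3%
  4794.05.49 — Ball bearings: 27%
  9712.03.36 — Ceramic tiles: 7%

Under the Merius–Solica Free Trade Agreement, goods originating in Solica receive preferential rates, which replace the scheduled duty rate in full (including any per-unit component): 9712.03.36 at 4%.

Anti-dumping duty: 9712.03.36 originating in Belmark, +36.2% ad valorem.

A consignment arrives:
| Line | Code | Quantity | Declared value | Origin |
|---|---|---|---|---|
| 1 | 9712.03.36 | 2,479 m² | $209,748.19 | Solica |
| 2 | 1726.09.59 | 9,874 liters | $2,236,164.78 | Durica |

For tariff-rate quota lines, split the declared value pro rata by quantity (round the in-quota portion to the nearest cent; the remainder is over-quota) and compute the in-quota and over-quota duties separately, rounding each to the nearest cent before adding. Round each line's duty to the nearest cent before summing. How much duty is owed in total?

$233,319.93

Line 1 (9712.03.36, Solica, 2,479 m², $209,748.19):
Base rate for 9712.03.36 is 7%.
Origin Solica qualifies under the Merius–Solica agreement and 9712.03.36 is covered: preferential rate 4% applies instead.
The additional-duty order on 9712.03.36 targets Belmark, not Solica; it does not apply.
Duty = $209,748.19 × 4% = $8,389.93.
Line 2 (1726.09.59, Durica, 9,874 liters, $2,236,164.78):
Code 1726.09.59 is under a tariff-rate quota (threshold 3,384 liters). In-quota: 3,384 liters at 2.5%; over-quota: 6,490 liters at 14%.
Pro-rata value split: in-quota = $2,236,164.78 × 3,384/9,874 = $766,374.48; over-quota = $2,236,164.78 − $766,374.48 = $1,469,790.30.
In-quota duty = $766,374.48 × 2.5% = $19,159.36. Over-quota duty = $1,469,790.30 × 14% = $205,770.64.
Line duty = $19,159.36 + $205,770.64 = $224,930.00.
Total = $8,389.93 + $224,930.00 = $233,319.93.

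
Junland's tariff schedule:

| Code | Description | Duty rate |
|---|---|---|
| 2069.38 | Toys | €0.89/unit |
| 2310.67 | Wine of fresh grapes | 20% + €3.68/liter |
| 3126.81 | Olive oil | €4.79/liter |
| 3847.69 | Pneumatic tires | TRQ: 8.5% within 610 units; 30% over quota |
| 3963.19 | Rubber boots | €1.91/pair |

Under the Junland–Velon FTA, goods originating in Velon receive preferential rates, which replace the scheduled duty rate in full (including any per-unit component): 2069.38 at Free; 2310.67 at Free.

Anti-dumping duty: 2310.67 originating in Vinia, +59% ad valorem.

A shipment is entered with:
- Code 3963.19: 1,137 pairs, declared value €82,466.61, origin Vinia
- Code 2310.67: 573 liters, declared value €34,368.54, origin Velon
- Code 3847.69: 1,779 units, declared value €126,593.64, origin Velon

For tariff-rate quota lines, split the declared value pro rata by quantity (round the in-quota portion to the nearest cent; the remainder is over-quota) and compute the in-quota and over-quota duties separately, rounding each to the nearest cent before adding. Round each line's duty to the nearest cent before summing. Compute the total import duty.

€30,817.13

Line 1 (3963.19, Vinia, 1,137 pairs, €82,466.61):
Base rate for 3963.19 is €1.91/pair.
Duty = 1,137 × €1.91 = €2,171.67.
Line 2 (2310.67, Velon, 573 liters, €34,368.54):
Base rate for 2310.67 is 20% + €3.68/liter.
Origin Velon qualifies under the Junland–Velon agreement and 2310.67 is covered: preferential rate Free applies instead.
The additional-duty order on 2310.67 targets Vinia, not Velon; it does not apply.
Duty = €34,368.54 × 0% = €0.00.
Line 3 (3847.69, Velon, 1,779 units, €126,593.64):
Code 3847.69 is under a tariff-rate quota (threshold 610 units). In-quota: 610 units at 8.5%; over-quota: 1,169 units at 30%.
Pro-rata value split: in-quota = €126,593.64 × 610/1,779 = €43,407.60; over-quota = €126,593.64 − €43,407.60 = €83,186.04.
In-quota duty = €43,407.60 × 8.5% = €3,689.65. Over-quota duty = €83,186.04 × 30% = €24,955.81.
Line duty = €3,689.65 + €24,955.81 = €28,645.46.
Total = €2,171.67 + €0.00 + €28,645.46 = €30,817.13.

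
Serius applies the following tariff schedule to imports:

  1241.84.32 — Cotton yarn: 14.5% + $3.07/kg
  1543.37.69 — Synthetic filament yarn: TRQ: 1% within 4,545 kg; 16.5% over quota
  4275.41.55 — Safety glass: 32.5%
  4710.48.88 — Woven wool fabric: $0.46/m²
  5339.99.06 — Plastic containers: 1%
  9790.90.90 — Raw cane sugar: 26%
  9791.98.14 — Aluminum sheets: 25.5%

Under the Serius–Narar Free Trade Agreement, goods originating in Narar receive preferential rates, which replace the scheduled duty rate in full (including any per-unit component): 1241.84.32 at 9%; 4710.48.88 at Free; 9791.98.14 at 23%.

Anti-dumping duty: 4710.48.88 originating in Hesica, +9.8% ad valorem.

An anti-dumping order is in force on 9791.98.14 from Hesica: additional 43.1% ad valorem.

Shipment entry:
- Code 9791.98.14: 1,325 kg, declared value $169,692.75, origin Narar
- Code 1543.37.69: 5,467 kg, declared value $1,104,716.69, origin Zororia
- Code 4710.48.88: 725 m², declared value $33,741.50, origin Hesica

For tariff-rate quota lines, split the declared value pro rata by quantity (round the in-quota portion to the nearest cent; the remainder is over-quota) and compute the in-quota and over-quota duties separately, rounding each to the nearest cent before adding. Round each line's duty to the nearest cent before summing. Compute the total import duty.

$82,594.49

Line 1 (9791.98.14, Narar, 1,325 kg, $169,692.75):
Base rate for 9791.98.14 is 25.5%.
Origin Narar qualifies under the Serius–Narar agreement and 9791.98.14 is covered: preferential rate 23% applies instead.
The additional-duty order on 9791.98.14 targets Hesica, not Narar; it does not apply.
Duty = $169,692.75 × 23% = $39,029.33.
Line 2 (1543.37.69, Zororia, 5,467 kg, $1,104,716.69):
Code 1543.37.69 is under a tariff-rate quota (threshold 4,545 kg). In-quota: 4,545 kg at 1%; over-quota: 922 kg at 16.5%.
Pro-rata value split: in-quota = $1,104,716.69 × 4,545/5,467 = $918,408.15; over-quota = $1,104,716.69 − $918,408.15 = $186,308.54.
In-quota duty = $918,408.15 × 1% = $9,184.08. Over-quota duty = $186,308.54 × 16.5% = $30,740.91.
Line duty = $9,184.08 + $30,740.91 = $39,924.99.
Line 3 (4710.48.88, Hesica, 725 m², $33,741.50):
Base rate for 4710.48.88 is $0.46/m².
4710.48.88 has an FTA preferential rate, but origin Hesica is not Narar; base rate stands.
Additional duty on 4710.48.88 from Hesica: +9.8% ad valorem. Applied ad valorem rate = 9.8%.
Duty = $33,741.50 × 9.8% + 725 × $0.46 = $3,640.17.
Total = $39,029.33 + $39,924.99 + $3,640.17 = $82,594.49.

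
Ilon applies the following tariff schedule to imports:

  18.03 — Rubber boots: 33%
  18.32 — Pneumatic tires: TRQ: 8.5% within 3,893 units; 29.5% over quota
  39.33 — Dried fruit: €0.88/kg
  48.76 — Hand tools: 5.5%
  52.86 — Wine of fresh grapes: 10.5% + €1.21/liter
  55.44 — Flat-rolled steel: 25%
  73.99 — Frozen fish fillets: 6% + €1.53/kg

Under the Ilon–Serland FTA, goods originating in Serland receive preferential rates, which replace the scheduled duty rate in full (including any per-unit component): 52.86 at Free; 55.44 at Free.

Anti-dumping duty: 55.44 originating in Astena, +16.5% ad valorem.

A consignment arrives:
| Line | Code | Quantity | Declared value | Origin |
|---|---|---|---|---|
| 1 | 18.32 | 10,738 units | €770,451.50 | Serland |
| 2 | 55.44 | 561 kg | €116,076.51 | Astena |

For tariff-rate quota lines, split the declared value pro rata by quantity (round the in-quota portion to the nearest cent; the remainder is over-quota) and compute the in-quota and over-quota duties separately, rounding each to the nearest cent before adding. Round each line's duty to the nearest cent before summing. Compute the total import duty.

€216,797.16

Line 1 (18.32, Serland, 10,738 units, €770,451.50):
Code 18.32 is under a tariff-rate quota (threshold 3,893 units). In-quota: 3,893 units at 8.5%; over-quota: 6,845 units at 29.5%.
Pro-rata value split: in-quota = €770,451.50 × 3,893/10,738 = €279,322.75; over-quota = €770,451.50 − €279,322.75 = €491,128.75.
In-quota duty = €279,322.75 × 8.5% = €23,742.43. Over-quota duty = €491,128.75 × 29.5% = €144,882.98.
Line duty = €23,742.43 + €144,882.98 = €168,625.41.
Line 2 (55.44, Astena, 561 kg, €116,076.51):
Base rate for 55.44 is 25%.
55.44 has an FTA preferential rate, but origin Astena is not Serland; base rate stands.
Additional duty on 55.44 from Astena: +16.5%. Applied ad valorem rate: 25% + 16.5% = 41.5%.
Duty = €116,076.51 × 41.5% = €48,171.75.
Total = €168,625.41 + €48,171.75 = €216,797.16.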